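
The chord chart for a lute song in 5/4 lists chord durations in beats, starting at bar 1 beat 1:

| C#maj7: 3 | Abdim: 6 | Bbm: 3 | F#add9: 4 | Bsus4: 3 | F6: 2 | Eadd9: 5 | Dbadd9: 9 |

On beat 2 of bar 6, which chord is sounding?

Dbadd9

Beat 2 of bar 6 is beat (6−1)×5 + 2 = 27 overall.
Running totals: C#maj7 ends at 3, Abdim ends at 9, Bbm ends at 12, F#add9 ends at 16, Bsus4 ends at 19, F6 ends at 21, Eadd9 ends at 26, Dbadd9 ends at 35.
Beat 27 falls within Dbadd9.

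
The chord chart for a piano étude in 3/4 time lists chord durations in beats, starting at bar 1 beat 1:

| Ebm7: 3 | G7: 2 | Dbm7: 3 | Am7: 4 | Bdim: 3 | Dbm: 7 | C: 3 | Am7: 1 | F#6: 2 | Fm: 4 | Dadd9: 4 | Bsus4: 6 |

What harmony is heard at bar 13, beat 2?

Beat 2 of bar 13 is beat (13−1)×3 + 2 = 38 overall.
Running totals: Ebm7 ends at 3, G7 ends at 5, Dbm7 ends at 8, Am7 ends at 12, Bdim ends at 15, Dbm ends at 22, C ends at 25, Am7 ends at 26, F#6 ends at 28, Fm ends at 32, Dadd9 ends at 36, Bsus4 ends at 42.
Beat 38 falls within Bsus4.

Bsus4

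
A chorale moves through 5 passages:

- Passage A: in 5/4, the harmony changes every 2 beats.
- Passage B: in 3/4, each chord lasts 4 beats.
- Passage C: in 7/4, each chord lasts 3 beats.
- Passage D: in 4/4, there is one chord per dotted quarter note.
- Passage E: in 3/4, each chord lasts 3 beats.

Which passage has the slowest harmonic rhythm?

A: each chord is 2 beats in 5/4, so 2.5 per bar.
B: each chord is 4 beats in 3/4, so 0.75 per bar.
C: each chord is 3 beats in 7/4, so 7/3 per bar.
D: each chord is 1.5 beats in 4/4, so 8/3 per bar.
E: each chord is 3 beats in 3/4, so 1 per bar.
Slowest is B at 0.75 chords/bar.

Passage B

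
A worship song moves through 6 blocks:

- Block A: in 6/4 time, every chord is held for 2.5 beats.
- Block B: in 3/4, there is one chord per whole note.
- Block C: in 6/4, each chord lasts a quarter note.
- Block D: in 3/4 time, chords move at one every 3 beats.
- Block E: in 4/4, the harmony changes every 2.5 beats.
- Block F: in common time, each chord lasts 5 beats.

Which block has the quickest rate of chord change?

Block C

A: 6/2.5 = 2.4 chords/bar.
B: 3/4 = 0.75 chords/bar.
C: 6/1 = 6 chords/bar.
D: 3/3 = 1 chord/bar.
E: 4/2.5 = 1.6 chords/bar.
F: 4/5 = 0.8 chords/bar.
Fastest is C at 6 chords/bar.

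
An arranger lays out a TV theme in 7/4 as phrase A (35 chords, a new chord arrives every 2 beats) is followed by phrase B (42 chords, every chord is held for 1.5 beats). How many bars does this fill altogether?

A: 35 × 2 = 70 beats = 10 bars.
B: 42 × 1.5 = 63 beats = 9 bars.
Total: 10 + 9 = 19 bars.

19 bars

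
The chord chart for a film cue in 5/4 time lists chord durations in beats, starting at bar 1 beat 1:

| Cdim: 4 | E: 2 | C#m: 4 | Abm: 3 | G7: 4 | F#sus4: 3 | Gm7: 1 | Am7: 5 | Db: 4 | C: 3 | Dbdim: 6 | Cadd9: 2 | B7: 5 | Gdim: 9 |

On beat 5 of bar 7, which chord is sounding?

Dbdim

Beat 5 of bar 7 is beat (7−1)×5 + 5 = 35 overall.
Running totals: Cdim ends at 4, E ends at 6, C#m ends at 10, Abm ends at 13, G7 ends at 17, F#sus4 ends at 20, Gm7 ends at 21, Am7 ends at 26, Db ends at 30, C ends at 33, Dbdim ends at 39.
Beat 35 falls within Dbdim.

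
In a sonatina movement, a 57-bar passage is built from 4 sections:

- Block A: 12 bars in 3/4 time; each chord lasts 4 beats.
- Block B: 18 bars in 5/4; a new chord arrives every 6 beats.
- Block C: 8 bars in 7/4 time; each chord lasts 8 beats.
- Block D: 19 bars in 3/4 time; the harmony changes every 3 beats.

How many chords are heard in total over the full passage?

A: 12·3 = 36 beats, 36/4 = 9 chords.
B: 18·5 = 90 beats, 90/6 = 15 chords.
C: 8·7 = 56 beats, 56/8 = 7 chords.
D: 19·3 = 57 beats, 57/3 = 19 chords.
Total: 9 + 15 + 7 + 19 = 50.

50 chords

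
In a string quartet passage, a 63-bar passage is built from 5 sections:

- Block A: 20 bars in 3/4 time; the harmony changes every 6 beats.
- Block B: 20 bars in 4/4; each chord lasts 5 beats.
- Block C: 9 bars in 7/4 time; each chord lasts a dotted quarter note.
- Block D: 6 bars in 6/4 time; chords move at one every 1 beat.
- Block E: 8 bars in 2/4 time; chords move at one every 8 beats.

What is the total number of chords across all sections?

A has 60 beats and chords last 6 each, so 10 chords.
B has 80 beats and chords last 5 each, so 16 chords.
C has 63 beats and chords last 1.5 each, so 42 chords.
D has 36 beats and chords last 1 each, so 36 chords.
E has 16 beats and chords last 8 each, so 2 chords.
Total: 10 + 16 + 42 + 36 + 2 = 106.

106 chords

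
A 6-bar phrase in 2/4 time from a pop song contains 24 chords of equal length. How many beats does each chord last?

0.5 beats

6 bars × 2 beats/bar = 12 beats total.
12 beats ÷ 24 chords = 0.5 beats per chord.
(That is an eighth note.)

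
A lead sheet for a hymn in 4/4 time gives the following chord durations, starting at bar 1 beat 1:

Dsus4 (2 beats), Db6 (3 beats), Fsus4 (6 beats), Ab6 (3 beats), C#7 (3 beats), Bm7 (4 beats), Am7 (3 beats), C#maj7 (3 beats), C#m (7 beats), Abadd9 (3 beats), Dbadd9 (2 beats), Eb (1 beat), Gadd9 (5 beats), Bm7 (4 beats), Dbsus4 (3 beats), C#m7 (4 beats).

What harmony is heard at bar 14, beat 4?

C#m7

Beat 4 of bar 14 is beat (14−1)×4 + 4 = 56 overall.
Running totals: Dsus4 ends at 2, Db6 ends at 5, Fsus4 ends at 11, Ab6 ends at 14, C#7 ends at 17, Bm7 ends at 21, Am7 ends at 24, C#maj7 ends at 27, C#m ends at 34, Abadd9 ends at 37, Dbadd9 ends at 39, Eb ends at 40, Gadd9 ends at 45, Bm7 ends at 49, Dbsus4 ends at 52, C#m7 ends at 56.
Beat 56 falls within C#m7.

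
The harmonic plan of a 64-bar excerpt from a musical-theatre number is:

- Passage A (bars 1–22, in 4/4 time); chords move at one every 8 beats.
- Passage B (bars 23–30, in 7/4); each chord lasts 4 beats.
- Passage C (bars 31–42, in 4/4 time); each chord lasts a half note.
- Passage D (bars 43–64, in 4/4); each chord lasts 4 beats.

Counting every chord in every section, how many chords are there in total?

71 chords

A: 22·4 = 88 beats, 88/8 = 11 chords.
B: 8·7 = 56 beats, 56/4 = 14 chords.
C: 12·4 = 48 beats, 48/2 = 24 chords.
D: 22·4 = 88 beats, 88/4 = 22 chords.
Total: 11 + 14 + 24 + 22 = 71.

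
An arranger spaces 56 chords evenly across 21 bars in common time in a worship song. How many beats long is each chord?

21 bars × 4 beats/bar = 84 beats total.
84 beats ÷ 56 chords = 1.5 beats per chord.
(That is a dotted quarter note.)

1.5 beats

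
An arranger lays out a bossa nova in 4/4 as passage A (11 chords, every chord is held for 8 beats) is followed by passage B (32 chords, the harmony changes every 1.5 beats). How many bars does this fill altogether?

34 bars

A: 11 × 8 = 88 beats = 22 bars.
B: 32 × 1.5 = 48 beats = 12 bars.
Total: 22 + 12 = 34 bars.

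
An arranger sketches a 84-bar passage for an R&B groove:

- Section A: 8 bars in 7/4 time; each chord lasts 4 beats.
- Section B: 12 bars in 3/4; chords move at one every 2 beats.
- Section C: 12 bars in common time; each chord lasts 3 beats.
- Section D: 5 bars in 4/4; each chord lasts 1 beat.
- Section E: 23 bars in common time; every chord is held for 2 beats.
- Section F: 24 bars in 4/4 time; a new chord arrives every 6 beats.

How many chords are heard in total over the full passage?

130 chords

A: 8·7 = 56 beats, 56/4 = 14 chords.
B: 12·3 = 36 beats, 36/2 = 18 chords.
C: 12·4 = 48 beats, 48/3 = 16 chords.
D: 5·4 = 20 beats, 20/1 = 20 chords.
E: 23·4 = 92 beats, 92/2 = 46 chords.
F: 24·4 = 96 beats, 96/6 = 16 chords.
Total: 14 + 18 + 16 + 20 + 46 + 16 = 130.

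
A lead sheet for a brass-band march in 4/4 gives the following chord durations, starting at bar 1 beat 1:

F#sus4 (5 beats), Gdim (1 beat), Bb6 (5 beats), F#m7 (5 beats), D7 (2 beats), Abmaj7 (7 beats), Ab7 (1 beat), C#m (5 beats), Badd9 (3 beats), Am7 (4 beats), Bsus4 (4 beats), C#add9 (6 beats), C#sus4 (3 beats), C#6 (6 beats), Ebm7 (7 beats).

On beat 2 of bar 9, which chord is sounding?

Beat 2 of bar 9 is beat (9−1)×4 + 2 = 34 overall.
Running totals: F#sus4 ends at 5, Gdim ends at 6, Bb6 ends at 11, F#m7 ends at 16, D7 ends at 18, Abmaj7 ends at 25, Ab7 ends at 26, C#m ends at 31, Badd9 ends at 34.
Beat 34 falls within Badd9.

Badd9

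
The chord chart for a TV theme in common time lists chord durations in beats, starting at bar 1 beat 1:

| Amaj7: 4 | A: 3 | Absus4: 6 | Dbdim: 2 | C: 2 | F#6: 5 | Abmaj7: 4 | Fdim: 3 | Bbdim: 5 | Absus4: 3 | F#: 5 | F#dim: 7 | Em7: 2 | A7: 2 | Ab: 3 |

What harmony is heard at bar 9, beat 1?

Bbdim

Beat 1 of bar 9 is beat (9−1)×4 + 1 = 33 overall.
Running totals: Amaj7 ends at 4, A ends at 7, Absus4 ends at 13, Dbdim ends at 15, C ends at 17, F#6 ends at 22, Abmaj7 ends at 26, Fdim ends at 29, Bbdim ends at 34.
Beat 33 falls within Bbdim.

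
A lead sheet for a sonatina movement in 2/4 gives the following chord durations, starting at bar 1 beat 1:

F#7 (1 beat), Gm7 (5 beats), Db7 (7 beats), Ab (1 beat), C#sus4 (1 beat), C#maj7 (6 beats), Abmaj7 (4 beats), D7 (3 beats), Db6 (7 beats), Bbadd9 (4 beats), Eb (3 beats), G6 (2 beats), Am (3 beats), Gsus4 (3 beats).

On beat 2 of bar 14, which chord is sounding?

Beat 2 of bar 14 is beat (14−1)×2 + 2 = 28 overall.
Running totals: F#7 ends at 1, Gm7 ends at 6, Db7 ends at 13, Ab ends at 14, C#sus4 ends at 15, C#maj7 ends at 21, Abmaj7 ends at 25, D7 ends at 28.
Beat 28 falls within D7.

D7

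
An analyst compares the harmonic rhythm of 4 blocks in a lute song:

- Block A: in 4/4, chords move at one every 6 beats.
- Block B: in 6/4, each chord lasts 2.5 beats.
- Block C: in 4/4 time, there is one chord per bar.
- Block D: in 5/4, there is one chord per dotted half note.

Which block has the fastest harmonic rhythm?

A: 4/6 = 2/3 chords/bar.
B: 6/2.5 = 2.4 chords/bar.
C: 4/4 = 1 chord/bar.
D: 5/3 = 5/3 chords/bar.
Fastest is B at 2.4 chords/bar.

Block B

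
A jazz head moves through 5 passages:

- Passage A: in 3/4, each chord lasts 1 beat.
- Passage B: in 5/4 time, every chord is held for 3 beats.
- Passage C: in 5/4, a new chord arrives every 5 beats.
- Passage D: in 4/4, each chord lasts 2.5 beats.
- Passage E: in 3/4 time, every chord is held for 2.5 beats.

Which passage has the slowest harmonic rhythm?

A: 3/1 = 3 chords/bar.
B: 5/3 = 5/3 chords/bar.
C: 5/5 = 1 chord/bar.
D: 4/2.5 = 1.6 chords/bar.
E: 3/2.5 = 1.2 chords/bar.
Slowest is C at 1 chords/bar.

Passage C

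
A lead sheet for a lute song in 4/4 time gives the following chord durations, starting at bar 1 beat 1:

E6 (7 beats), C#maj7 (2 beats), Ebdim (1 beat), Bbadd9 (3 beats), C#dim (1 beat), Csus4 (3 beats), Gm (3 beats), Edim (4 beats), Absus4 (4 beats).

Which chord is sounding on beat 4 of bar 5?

Beat 4 of bar 5 is beat (5−1)×4 + 4 = 20 overall.
Running totals: E6 ends at 7, C#maj7 ends at 9, Ebdim ends at 10, Bbadd9 ends at 13, C#dim ends at 14, Csus4 ends at 17, Gm ends at 20.
Beat 20 falls within Gm.

Gm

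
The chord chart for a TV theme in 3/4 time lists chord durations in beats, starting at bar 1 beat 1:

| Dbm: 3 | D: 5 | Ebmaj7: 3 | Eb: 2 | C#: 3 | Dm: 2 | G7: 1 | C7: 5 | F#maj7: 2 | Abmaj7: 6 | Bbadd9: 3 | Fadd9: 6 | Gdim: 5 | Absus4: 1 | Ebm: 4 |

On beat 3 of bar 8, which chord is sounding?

Beat 3 of bar 8 is beat (8−1)×3 + 3 = 24 overall.
Running totals: Dbm ends at 3, D ends at 8, Ebmaj7 ends at 11, Eb ends at 13, C# ends at 16, Dm ends at 18, G7 ends at 19, C7 ends at 24.
Beat 24 falls within C7.

C7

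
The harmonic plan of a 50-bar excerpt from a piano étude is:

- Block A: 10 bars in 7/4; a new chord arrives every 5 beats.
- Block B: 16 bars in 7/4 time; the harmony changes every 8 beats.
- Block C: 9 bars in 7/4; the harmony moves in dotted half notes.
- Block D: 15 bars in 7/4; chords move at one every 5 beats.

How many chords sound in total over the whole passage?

70 chords

A has 70 beats and chords last 5 each, so 14 chords.
B has 112 beats and chords last 8 each, so 14 chords.
C has 63 beats and chords last 3 each, so 21 chords.
D has 105 beats and chords last 5 each, so 21 chords.
Total: 14 + 14 + 21 + 21 = 70.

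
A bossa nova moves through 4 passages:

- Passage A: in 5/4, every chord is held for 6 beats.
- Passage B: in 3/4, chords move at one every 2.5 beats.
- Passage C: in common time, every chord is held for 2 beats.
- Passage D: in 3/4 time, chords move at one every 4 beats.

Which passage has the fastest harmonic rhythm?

A: 5/6 = 5/6 chords/bar.
B: 3/2.5 = 1.2 chords/bar.
C: 4/2 = 2 chords/bar.
D: 3/4 = 0.75 chords/bar.
Fastest is C at 2 chords/bar.

Passage C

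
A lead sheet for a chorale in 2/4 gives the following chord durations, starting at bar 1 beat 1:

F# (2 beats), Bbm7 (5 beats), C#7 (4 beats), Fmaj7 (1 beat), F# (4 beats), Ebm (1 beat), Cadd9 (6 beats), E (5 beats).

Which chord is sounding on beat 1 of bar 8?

F#

Beat 1 of bar 8 is beat (8−1)×2 + 1 = 15 overall.
Running totals: F# ends at 2, Bbm7 ends at 7, C#7 ends at 11, Fmaj7 ends at 12, F# ends at 16.
Beat 15 falls within F#.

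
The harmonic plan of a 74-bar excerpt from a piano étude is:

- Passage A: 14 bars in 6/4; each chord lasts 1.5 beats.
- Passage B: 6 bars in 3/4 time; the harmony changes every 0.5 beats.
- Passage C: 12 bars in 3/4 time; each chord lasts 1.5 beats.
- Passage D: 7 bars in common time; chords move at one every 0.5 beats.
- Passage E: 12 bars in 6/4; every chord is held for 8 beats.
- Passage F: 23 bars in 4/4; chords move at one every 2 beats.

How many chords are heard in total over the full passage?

A: 14·6 = 84 beats, 84/1.5 = 56 chords.
B: 6·3 = 18 beats, 18/0.5 = 36 chords.
C: 12·3 = 36 beats, 36/1.5 = 24 chords.
D: 7·4 = 28 beats, 28/0.5 = 56 chords.
E: 12·6 = 72 beats, 72/8 = 9 chords.
F: 23·4 = 92 beats, 92/2 = 46 chords.
Total: 56 + 36 + 24 + 56 + 9 + 46 = 227.

227 chords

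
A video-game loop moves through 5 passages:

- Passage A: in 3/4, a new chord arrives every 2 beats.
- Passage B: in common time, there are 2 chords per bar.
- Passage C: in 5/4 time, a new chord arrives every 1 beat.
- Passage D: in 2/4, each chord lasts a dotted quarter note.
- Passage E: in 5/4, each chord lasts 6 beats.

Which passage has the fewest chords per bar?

Passage E

A: 3 beats/bar ÷ 2 beats/chord = 1.5 chords/bar.
B: 4 beats/bar ÷ 2 beats/chord = 2 chords/bar.
C: 5 beats/bar ÷ 1 beat/chord = 5 chords/bar.
D: 2 beats/bar ÷ 1.5 beats/chord = 4/3 chords/bar.
E: 5 beats/bar ÷ 6 beats/chord = 5/6 chords/bar.
Slowest is E at 5/6 chords/bar.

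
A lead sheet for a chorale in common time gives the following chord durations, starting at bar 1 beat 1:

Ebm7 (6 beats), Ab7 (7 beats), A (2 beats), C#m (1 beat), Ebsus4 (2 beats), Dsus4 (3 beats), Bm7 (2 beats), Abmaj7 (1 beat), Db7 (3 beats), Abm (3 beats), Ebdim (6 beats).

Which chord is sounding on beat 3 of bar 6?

Beat 3 of bar 6 is beat (6−1)×4 + 3 = 23 overall.
Running totals: Ebm7 ends at 6, Ab7 ends at 13, A ends at 15, C#m ends at 16, Ebsus4 ends at 18, Dsus4 ends at 21, Bm7 ends at 23.
Beat 23 falls within Bm7.

Bm7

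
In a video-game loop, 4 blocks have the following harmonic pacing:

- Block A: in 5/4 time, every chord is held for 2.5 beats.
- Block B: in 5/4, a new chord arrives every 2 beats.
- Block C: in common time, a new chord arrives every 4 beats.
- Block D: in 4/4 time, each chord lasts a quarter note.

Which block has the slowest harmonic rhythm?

A: 5 beats/bar ÷ 2.5 beats/chord = 2 chords/bar.
B: 5 beats/bar ÷ 2 beats/chord = 2.5 chords/bar.
C: 4 beats/bar ÷ 4 beats/chord = 1 chord/bar.
D: 4 beats/bar ÷ 1 beat/chord = 4 chords/bar.
Slowest is C at 1 chords/bar.

Block C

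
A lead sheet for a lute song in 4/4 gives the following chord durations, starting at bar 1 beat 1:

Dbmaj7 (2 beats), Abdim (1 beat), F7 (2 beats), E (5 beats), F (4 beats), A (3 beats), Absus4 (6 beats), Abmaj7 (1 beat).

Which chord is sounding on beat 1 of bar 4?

Beat 1 of bar 4 is beat (4−1)×4 + 1 = 13 overall.
Running totals: Dbmaj7 ends at 2, Abdim ends at 3, F7 ends at 5, E ends at 10, F ends at 14.
Beat 13 falls within F.

F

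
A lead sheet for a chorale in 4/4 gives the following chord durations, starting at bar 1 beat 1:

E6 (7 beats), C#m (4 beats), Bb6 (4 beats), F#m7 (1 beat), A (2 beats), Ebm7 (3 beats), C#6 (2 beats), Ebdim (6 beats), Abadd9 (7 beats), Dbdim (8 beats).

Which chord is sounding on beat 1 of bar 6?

Beat 1 of bar 6 is beat (6−1)×4 + 1 = 21 overall.
Running totals: E6 ends at 7, C#m ends at 11, Bb6 ends at 15, F#m7 ends at 16, A ends at 18, Ebm7 ends at 21.
Beat 21 falls within Ebm7.

Ebm7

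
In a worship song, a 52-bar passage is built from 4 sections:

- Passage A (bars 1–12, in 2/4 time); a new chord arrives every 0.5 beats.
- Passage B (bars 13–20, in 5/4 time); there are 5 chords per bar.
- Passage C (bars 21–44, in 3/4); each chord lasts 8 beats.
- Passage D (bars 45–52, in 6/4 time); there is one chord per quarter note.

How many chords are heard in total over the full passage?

145 chords

A: 12 bars × 2 beats = 24 beats; 0.5 beats/chord → 48 chords.
B: 8 bars × 5 beats = 40 beats; 1 beat/chord → 40 chords.
C: 24 bars × 3 beats = 72 beats; 8 beats/chord → 9 chords.
D: 8 bars × 6 beats = 48 beats; 1 beat/chord → 48 chords.
Total: 48 + 40 + 9 + 48 = 145.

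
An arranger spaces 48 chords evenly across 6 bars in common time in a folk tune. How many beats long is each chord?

6 bars × 4 beats/bar = 24 beats total.
24 beats ÷ 48 chords = 0.5 beats per chord.
(That is an eighth note.)

0.5 beats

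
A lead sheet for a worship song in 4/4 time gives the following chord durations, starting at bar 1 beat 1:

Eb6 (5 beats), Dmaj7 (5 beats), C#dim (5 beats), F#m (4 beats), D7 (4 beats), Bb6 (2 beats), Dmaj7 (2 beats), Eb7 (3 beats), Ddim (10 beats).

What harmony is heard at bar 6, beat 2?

D7

Beat 2 of bar 6 is beat (6−1)×4 + 2 = 22 overall.
Running totals: Eb6 ends at 5, Dmaj7 ends at 10, C#dim ends at 15, F#m ends at 19, D7 ends at 23.
Beat 22 falls within D7.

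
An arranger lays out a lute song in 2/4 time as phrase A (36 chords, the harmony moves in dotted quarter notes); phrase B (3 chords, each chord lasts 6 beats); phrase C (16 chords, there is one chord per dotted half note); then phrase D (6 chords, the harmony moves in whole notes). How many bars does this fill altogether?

A: 36 × 1.5 = 54 beats = 27 bars.
B: 3 × 6 = 18 beats = 9 bars.
C: 16 × 3 = 48 beats = 24 bars.
D: 6 × 4 = 24 beats = 12 bars.
Total: 27 + 9 + 24 + 12 = 72 bars.

72 bars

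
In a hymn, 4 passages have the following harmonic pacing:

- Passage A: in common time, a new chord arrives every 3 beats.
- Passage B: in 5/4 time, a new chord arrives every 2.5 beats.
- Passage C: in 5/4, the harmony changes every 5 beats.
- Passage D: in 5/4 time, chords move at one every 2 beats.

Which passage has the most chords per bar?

A: 4 beats/bar ÷ 3 beats/chord = 4/3 chords/bar.
B: 5 beats/bar ÷ 2.5 beats/chord = 2 chords/bar.
C: 5 beats/bar ÷ 5 beats/chord = 1 chord/bar.
D: 5 beats/bar ÷ 2 beats/chord = 2.5 chords/bar.
Fastest is D at 2.5 chords/bar.

Passage D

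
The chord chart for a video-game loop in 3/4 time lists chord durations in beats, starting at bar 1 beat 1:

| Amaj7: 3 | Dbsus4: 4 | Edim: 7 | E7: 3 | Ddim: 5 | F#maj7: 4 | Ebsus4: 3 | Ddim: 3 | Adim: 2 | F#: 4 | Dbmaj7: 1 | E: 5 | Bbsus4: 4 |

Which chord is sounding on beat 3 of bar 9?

Ebsus4

Beat 3 of bar 9 is beat (9−1)×3 + 3 = 27 overall.
Running totals: Amaj7 ends at 3, Dbsus4 ends at 7, Edim ends at 14, E7 ends at 17, Ddim ends at 22, F#maj7 ends at 26, Ebsus4 ends at 29.
Beat 27 falls within Ebsus4.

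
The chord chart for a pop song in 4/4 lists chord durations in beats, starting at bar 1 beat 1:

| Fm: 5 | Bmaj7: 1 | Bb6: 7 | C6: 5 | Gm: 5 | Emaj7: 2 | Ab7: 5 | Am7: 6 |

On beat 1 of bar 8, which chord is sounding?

Beat 1 of bar 8 is beat (8−1)×4 + 1 = 29 overall.
Running totals: Fm ends at 5, Bmaj7 ends at 6, Bb6 ends at 13, C6 ends at 18, Gm ends at 23, Emaj7 ends at 25, Ab7 ends at 30.
Beat 29 falls within Ab7.

Ab7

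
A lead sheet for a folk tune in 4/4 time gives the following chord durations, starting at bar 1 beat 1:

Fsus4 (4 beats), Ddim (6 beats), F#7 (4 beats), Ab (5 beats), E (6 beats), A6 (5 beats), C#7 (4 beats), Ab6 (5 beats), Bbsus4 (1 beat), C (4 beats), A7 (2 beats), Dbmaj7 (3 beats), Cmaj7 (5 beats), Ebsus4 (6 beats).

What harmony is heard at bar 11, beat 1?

Beat 1 of bar 11 is beat (11−1)×4 + 1 = 41 overall.
Running totals: Fsus4 ends at 4, Ddim ends at 10, F#7 ends at 14, Ab ends at 19, E ends at 25, A6 ends at 30, C#7 ends at 34, Ab6 ends at 39, Bbsus4 ends at 40, C ends at 44.
Beat 41 falls within C.

C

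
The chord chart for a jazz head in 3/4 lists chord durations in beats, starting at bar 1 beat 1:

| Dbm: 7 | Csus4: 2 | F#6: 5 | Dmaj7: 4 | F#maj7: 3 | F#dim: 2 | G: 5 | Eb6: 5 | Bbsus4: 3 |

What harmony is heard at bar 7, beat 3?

F#maj7

Beat 3 of bar 7 is beat (7−1)×3 + 3 = 21 overall.
Running totals: Dbm ends at 7, Csus4 ends at 9, F#6 ends at 14, Dmaj7 ends at 18, F#maj7 ends at 21.
Beat 21 falls within F#maj7.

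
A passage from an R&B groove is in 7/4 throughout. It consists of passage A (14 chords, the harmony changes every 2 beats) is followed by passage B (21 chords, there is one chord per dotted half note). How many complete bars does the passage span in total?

A: 14 × 2 = 28 beats = 4 bars.
B: 21 × 3 = 63 beats = 9 bars.
Total: 4 + 9 = 13 bars.

13 bars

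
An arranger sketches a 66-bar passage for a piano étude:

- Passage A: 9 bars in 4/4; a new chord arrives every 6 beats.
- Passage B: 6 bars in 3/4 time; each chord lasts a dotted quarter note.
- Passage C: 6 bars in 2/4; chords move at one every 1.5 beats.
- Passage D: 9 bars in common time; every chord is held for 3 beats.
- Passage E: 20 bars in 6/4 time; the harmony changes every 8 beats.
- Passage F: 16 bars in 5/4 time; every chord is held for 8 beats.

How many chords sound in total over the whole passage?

63 chords

A has 36 beats and chords last 6 each, so 6 chords.
B has 18 beats and chords last 1.5 each, so 12 chords.
C has 12 beats and chords last 1.5 each, so 8 chords.
D has 36 beats and chords last 3 each, so 12 chords.
E has 120 beats and chords last 8 each, so 15 chords.
F has 80 beats and chords last 8 each, so 10 chords.
Total: 6 + 12 + 8 + 12 + 15 + 10 = 63.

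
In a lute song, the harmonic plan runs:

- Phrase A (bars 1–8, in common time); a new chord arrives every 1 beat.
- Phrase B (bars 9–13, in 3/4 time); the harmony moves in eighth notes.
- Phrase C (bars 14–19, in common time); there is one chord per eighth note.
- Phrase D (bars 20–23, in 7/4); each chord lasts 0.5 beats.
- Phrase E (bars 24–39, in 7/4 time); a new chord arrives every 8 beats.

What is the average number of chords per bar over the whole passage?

A: 8 × 4 = 32 beats ÷ 1 = 32 chords.
B: 5 × 3 = 15 beats ÷ 0.5 = 30 chords.
C: 6 × 4 = 24 beats ÷ 0.5 = 48 chords.
D: 4 × 7 = 28 beats ÷ 0.5 = 56 chords.
E: 16 × 7 = 112 beats ÷ 8 = 14 chords.
Overall: 180 chords over 39 bars → 180/39 = 60/13 chords per bar.

60/13 chords per bar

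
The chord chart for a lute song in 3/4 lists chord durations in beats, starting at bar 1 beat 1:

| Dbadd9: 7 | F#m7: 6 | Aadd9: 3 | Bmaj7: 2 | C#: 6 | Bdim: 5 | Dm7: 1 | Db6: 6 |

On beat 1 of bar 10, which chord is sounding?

Beat 1 of bar 10 is beat (10−1)×3 + 1 = 28 overall.
Running totals: Dbadd9 ends at 7, F#m7 ends at 13, Aadd9 ends at 16, Bmaj7 ends at 18, C# ends at 24, Bdim ends at 29.
Beat 28 falls within Bdim.

Bdim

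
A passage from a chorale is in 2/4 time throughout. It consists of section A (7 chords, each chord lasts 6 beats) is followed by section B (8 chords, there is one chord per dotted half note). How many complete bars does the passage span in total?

A: 7 × 6 = 42 beats = 21 bars.
B: 8 × 3 = 24 beats = 12 bars.
Total: 21 + 12 = 33 bars.

33 bars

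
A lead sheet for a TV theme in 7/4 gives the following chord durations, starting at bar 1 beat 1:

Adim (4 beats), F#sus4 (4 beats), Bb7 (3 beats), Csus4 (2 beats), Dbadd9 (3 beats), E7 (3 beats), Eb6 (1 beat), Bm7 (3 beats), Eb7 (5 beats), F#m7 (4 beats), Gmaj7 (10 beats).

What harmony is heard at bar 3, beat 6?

Beat 6 of bar 3 is beat (3−1)×7 + 6 = 20 overall.
Running totals: Adim ends at 4, F#sus4 ends at 8, Bb7 ends at 11, Csus4 ends at 13, Dbadd9 ends at 16, E7 ends at 19, Eb6 ends at 20.
Beat 20 falls within Eb6.

Eb6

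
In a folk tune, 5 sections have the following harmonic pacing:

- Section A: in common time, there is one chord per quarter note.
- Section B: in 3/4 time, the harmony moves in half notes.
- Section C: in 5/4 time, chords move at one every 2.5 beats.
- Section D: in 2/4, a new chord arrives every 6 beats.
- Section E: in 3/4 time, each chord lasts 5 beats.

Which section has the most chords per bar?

Section A

A: 4 beats/bar ÷ 1 beat/chord = 4 chords/bar.
B: 3 beats/bar ÷ 2 beats/chord = 1.5 chords/bar.
C: 5 beats/bar ÷ 2.5 beats/chord = 2 chords/bar.
D: 2 beats/bar ÷ 6 beats/chord = 1/3 chords/bar.
E: 3 beats/bar ÷ 5 beats/chord = 0.6 chords/bar.
Fastest is A at 4 chords/bar.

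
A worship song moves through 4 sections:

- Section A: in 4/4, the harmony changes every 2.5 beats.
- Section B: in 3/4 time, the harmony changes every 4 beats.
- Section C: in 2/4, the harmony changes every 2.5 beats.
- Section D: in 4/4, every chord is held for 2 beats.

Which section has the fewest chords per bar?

A: 4 beats/bar ÷ 2.5 beats/chord = 1.6 chords/bar.
B: 3 beats/bar ÷ 4 beats/chord = 0.75 chords/bar.
C: 2 beats/bar ÷ 2.5 beats/chord = 0.8 chords/bar.
D: 4 beats/bar ÷ 2 beats/chord = 2 chords/bar.
Slowest is B at 0.75 chords/bar.

Section B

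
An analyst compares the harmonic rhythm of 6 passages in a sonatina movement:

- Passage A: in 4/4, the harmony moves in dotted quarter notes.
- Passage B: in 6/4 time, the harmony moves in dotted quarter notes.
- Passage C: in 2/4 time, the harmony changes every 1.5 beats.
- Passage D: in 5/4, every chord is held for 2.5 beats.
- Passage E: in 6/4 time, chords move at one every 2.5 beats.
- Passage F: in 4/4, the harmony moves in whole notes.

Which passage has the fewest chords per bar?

Passage F

A: each chord is 1.5 beats in 4/4, so 8/3 per bar.
B: each chord is 1.5 beats in 6/4, so 4 per bar.
C: each chord is 1.5 beats in 2/4, so 4/3 per bar.
D: each chord is 2.5 beats in 5/4, so 2 per bar.
E: each chord is 2.5 beats in 6/4, so 2.4 per bar.
F: each chord is 4 beats in 4/4, so 1 per bar.
Slowest is F at 1 chords/bar.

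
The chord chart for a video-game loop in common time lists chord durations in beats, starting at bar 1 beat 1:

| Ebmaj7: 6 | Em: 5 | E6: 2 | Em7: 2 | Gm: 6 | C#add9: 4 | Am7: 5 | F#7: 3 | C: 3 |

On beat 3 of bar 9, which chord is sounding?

Beat 3 of bar 9 is beat (9−1)×4 + 3 = 35 overall.
Running totals: Ebmaj7 ends at 6, Em ends at 11, E6 ends at 13, Em7 ends at 15, Gm ends at 21, C#add9 ends at 25, Am7 ends at 30, F#7 ends at 33, C ends at 36.
Beat 35 falls within C.

C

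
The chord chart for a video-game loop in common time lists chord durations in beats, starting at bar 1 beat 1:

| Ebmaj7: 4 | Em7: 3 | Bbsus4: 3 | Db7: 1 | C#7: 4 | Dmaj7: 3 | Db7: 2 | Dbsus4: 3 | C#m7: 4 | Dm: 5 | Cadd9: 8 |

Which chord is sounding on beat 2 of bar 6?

Dbsus4

Beat 2 of bar 6 is beat (6−1)×4 + 2 = 22 overall.
Running totals: Ebmaj7 ends at 4, Em7 ends at 7, Bbsus4 ends at 10, Db7 ends at 11, C#7 ends at 15, Dmaj7 ends at 18, Db7 ends at 20, Dbsus4 ends at 23.
Beat 22 falls within Dbsus4.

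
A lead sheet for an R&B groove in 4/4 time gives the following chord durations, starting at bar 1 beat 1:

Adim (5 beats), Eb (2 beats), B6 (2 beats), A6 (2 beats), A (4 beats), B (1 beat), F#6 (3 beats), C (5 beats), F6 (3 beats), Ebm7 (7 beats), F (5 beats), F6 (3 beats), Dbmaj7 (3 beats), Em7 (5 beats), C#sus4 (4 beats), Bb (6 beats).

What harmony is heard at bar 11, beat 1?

F6

Beat 1 of bar 11 is beat (11−1)×4 + 1 = 41 overall.
Running totals: Adim ends at 5, Eb ends at 7, B6 ends at 9, A6 ends at 11, A ends at 15, B ends at 16, F#6 ends at 19, C ends at 24, F6 ends at 27, Ebm7 ends at 34, F ends at 39, F6 ends at 42.
Beat 41 falls within F6.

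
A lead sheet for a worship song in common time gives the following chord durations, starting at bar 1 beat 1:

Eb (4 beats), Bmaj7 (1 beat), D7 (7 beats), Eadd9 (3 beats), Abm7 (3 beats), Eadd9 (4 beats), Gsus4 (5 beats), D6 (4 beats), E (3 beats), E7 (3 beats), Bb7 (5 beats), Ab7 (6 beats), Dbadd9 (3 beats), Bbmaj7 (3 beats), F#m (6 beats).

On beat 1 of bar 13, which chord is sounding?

Beat 1 of bar 13 is beat (13−1)×4 + 1 = 49 overall.
Running totals: Eb ends at 4, Bmaj7 ends at 5, D7 ends at 12, Eadd9 ends at 15, Abm7 ends at 18, Eadd9 ends at 22, Gsus4 ends at 27, D6 ends at 31, E ends at 34, E7 ends at 37, Bb7 ends at 42, Ab7 ends at 48, Dbadd9 ends at 51.
Beat 49 falls within Dbadd9.

Dbadd9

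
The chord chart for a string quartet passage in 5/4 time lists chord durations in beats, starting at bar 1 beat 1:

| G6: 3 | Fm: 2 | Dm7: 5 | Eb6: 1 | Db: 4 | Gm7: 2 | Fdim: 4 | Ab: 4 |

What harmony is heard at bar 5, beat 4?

Beat 4 of bar 5 is beat (5−1)×5 + 4 = 24 overall.
Running totals: G6 ends at 3, Fm ends at 5, Dm7 ends at 10, Eb6 ends at 11, Db ends at 15, Gm7 ends at 17, Fdim ends at 21, Ab ends at 25.
Beat 24 falls within Ab.

Ab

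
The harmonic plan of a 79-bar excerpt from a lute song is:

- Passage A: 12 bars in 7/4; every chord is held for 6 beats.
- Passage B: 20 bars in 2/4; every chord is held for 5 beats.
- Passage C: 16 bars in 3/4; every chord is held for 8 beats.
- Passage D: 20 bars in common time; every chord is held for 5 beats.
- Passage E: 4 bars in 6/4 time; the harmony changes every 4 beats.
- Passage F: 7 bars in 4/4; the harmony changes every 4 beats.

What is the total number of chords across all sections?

57 chords

A has 84 beats and chords last 6 each, so 14 chords.
B has 40 beats and chords last 5 each, so 8 chords.
C has 48 beats and chords last 8 each, so 6 chords.
D has 80 beats and chords last 5 each, so 16 chords.
E has 24 beats and chords last 4 each, so 6 chords.
F has 28 beats and chords last 4 each, so 7 chords.
Total: 14 + 8 + 6 + 16 + 6 + 7 = 57.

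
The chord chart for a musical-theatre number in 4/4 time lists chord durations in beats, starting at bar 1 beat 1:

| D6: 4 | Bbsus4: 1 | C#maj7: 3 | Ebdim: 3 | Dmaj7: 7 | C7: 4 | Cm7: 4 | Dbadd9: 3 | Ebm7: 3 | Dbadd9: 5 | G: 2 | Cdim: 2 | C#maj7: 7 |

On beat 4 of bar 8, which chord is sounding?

Beat 4 of bar 8 is beat (8−1)×4 + 4 = 32 overall.
Running totals: D6 ends at 4, Bbsus4 ends at 5, C#maj7 ends at 8, Ebdim ends at 11, Dmaj7 ends at 18, C7 ends at 22, Cm7 ends at 26, Dbadd9 ends at 29, Ebm7 ends at 32.
Beat 32 falls within Ebm7.

Ebm7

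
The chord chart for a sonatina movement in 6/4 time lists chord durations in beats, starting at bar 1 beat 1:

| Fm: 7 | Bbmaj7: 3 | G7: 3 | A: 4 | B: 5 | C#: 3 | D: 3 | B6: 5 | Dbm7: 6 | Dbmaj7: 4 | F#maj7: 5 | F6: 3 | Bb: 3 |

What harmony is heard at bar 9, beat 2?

Beat 2 of bar 9 is beat (9−1)×6 + 2 = 50 overall.
Running totals: Fm ends at 7, Bbmaj7 ends at 10, G7 ends at 13, A ends at 17, B ends at 22, C# ends at 25, D ends at 28, B6 ends at 33, Dbm7 ends at 39, Dbmaj7 ends at 43, F#maj7 ends at 48, F6 ends at 51.
Beat 50 falls within F6.

F6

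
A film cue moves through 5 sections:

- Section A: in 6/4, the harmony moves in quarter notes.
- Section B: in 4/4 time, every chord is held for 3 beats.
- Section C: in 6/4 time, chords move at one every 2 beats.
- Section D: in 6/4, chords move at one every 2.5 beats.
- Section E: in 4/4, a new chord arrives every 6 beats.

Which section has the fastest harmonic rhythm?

A: each chord is 1 beat in 6/4, so 6 per bar.
B: each chord is 3 beats in 4/4, so 4/3 per bar.
C: each chord is 2 beats in 6/4, so 3 per bar.
D: each chord is 2.5 beats in 6/4, so 2.4 per bar.
E: each chord is 6 beats in 4/4, so 2/3 per bar.
Fastest is A at 6 chords/bar.

Section A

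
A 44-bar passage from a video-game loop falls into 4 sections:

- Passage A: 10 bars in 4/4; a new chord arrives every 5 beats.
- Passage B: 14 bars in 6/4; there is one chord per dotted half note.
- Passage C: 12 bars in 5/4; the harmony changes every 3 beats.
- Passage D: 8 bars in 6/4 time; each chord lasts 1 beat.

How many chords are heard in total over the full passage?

A: 10 bars × 4 beats = 40 beats; 5 beats/chord → 8 chords.
B: 14 bars × 6 beats = 84 beats; 3 beats/chord → 28 chords.
C: 12 bars × 5 beats = 60 beats; 3 beats/chord → 20 chords.
D: 8 bars × 6 beats = 48 beats; 1 beat/chord → 48 chords.
Total: 8 + 28 + 20 + 48 = 104.

104 chords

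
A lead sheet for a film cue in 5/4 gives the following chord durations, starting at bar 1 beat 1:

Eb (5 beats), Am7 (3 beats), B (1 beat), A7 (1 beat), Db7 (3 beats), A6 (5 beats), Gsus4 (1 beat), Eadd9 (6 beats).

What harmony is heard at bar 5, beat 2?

Beat 2 of bar 5 is beat (5−1)×5 + 2 = 22 overall.
Running totals: Eb ends at 5, Am7 ends at 8, B ends at 9, A7 ends at 10, Db7 ends at 13, A6 ends at 18, Gsus4 ends at 19, Eadd9 ends at 25.
Beat 22 falls within Eadd9.

Eadd9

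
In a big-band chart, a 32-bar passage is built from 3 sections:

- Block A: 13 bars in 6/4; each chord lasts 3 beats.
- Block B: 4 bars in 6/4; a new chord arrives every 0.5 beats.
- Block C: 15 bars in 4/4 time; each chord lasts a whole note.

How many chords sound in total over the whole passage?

A has 78 beats and chords last 3 each, so 26 chords.
B has 24 beats and chords last 0.5 each, so 48 chords.
C has 60 beats and chords last 4 each, so 15 chords.
Total: 26 + 48 + 15 = 89.

89 chords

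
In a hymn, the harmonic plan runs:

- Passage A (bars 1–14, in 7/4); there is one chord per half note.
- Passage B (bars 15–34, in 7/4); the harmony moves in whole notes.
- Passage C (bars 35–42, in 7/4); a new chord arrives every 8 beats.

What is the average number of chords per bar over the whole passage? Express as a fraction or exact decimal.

13/6 chords per bar

A: 14 bars of 7 beats is 98 beats; at 2 beats each that's 49 chords.
B: 20 bars of 7 beats is 140 beats; at 4 beats each that's 35 chords.
C: 8 bars of 7 beats is 56 beats; at 8 beats each that's 7 chords.
Overall: 91 chords over 42 bars → 91/42 = 13/6 chords per bar.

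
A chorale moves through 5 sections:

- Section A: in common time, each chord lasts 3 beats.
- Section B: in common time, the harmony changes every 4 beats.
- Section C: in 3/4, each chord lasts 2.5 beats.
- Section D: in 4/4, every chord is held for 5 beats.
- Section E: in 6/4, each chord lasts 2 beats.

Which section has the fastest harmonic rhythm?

A: each chord is 3 beats in 4/4, so 4/3 per bar.
B: each chord is 4 beats in 4/4, so 1 per bar.
C: each chord is 2.5 beats in 3/4, so 1.2 per bar.
D: each chord is 5 beats in 4/4, so 0.8 per bar.
E: each chord is 2 beats in 6/4, so 3 per bar.
Fastest is E at 3 chords/bar.

Section E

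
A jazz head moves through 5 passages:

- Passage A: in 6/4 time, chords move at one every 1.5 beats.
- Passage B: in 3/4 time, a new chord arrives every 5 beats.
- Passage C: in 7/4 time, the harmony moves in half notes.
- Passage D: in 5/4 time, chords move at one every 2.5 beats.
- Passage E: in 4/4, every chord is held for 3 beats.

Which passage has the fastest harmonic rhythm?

Passage A

A: 6/1.5 = 4 chords/bar.
B: 3/5 = 0.6 chords/bar.
C: 7/2 = 3.5 chords/bar.
D: 5/2.5 = 2 chords/bar.
E: 4/3 = 4/3 chords/bar.
Fastest is A at 4 chords/bar.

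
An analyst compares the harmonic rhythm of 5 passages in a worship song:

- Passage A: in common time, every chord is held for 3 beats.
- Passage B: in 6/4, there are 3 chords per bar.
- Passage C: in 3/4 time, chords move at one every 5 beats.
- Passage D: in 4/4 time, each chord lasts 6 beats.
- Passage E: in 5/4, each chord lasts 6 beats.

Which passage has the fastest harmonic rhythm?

Passage B

A: 4 beats/bar ÷ 3 beats/chord = 4/3 chords/bar.
B: 6 beats/bar ÷ 2 beats/chord = 3 chords/bar.
C: 3 beats/bar ÷ 5 beats/chord = 0.6 chords/bar.
D: 4 beats/bar ÷ 6 beats/chord = 2/3 chords/bar.
E: 5 beats/bar ÷ 6 beats/chord = 5/6 chords/bar.
Fastest is B at 3 chords/bar.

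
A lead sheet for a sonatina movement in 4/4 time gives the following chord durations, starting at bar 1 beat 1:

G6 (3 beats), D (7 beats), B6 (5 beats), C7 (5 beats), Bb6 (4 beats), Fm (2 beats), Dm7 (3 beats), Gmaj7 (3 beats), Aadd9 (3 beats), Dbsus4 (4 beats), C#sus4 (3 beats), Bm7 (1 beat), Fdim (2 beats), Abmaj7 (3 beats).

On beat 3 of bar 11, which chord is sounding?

Beat 3 of bar 11 is beat (11−1)×4 + 3 = 43 overall.
Running totals: G6 ends at 3, D ends at 10, B6 ends at 15, C7 ends at 20, Bb6 ends at 24, Fm ends at 26, Dm7 ends at 29, Gmaj7 ends at 32, Aadd9 ends at 35, Dbsus4 ends at 39, C#sus4 ends at 42, Bm7 ends at 43.
Beat 43 falls within Bm7.

Bm7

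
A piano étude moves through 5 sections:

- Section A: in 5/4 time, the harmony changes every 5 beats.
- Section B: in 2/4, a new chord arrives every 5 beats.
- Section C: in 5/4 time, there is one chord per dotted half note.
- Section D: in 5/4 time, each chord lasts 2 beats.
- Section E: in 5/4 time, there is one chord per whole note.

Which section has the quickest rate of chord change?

Section D

A: each chord is 5 beats in 5/4, so 1 per bar.
B: each chord is 5 beats in 2/4, so 0.4 per bar.
C: each chord is 3 beats in 5/4, so 5/3 per bar.
D: each chord is 2 beats in 5/4, so 2.5 per bar.
E: each chord is 4 beats in 5/4, so 1.25 per bar.
Fastest is D at 2.5 chords/bar.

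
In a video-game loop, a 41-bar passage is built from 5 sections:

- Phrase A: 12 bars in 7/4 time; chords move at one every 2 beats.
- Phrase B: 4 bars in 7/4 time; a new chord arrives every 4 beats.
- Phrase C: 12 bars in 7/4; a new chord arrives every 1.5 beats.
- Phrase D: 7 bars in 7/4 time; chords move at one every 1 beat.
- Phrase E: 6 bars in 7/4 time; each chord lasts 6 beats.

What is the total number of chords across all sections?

161 chords

A has 84 beats and chords last 2 each, so 42 chords.
B has 28 beats and chords last 4 each, so 7 chords.
C has 84 beats and chords last 1.5 each, so 56 chords.
D has 49 beats and chords last 1 each, so 49 chords.
E has 42 beats and chords last 6 each, so 7 chords.
Total: 42 + 7 + 56 + 49 + 7 = 161.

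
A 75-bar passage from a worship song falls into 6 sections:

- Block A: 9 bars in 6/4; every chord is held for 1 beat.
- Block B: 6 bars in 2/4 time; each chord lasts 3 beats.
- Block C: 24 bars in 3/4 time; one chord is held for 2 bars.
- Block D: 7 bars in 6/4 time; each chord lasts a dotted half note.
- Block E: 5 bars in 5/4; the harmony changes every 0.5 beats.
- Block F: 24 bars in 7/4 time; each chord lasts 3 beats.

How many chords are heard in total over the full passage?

190 chords

A has 54 beats and chords last 1 each, so 54 chords.
B has 12 beats and chords last 3 each, so 4 chords.
C has 72 beats and chords last 6 each, so 12 chords.
D has 42 beats and chords last 3 each, so 14 chords.
E has 25 beats and chords last 0.5 each, so 50 chords.
F has 168 beats and chords last 3 each, so 56 chords.
Total: 54 + 4 + 12 + 14 + 50 + 56 = 190.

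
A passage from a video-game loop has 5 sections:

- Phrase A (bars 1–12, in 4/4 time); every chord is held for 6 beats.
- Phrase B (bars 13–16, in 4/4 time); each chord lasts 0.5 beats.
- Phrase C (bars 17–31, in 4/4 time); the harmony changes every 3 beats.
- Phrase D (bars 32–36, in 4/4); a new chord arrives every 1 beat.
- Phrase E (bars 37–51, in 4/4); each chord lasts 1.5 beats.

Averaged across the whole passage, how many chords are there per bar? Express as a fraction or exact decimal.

40/17 chords per bar

A: 12 × 4 = 48 beats ÷ 6 = 8 chords.
B: 4 × 4 = 16 beats ÷ 0.5 = 32 chords.
C: 15 × 4 = 60 beats ÷ 3 = 20 chords.
D: 5 × 4 = 20 beats ÷ 1 = 20 chords.
E: 15 × 4 = 60 beats ÷ 1.5 = 40 chords.
Overall: 120 chords over 51 bars → 120/51 = 40/17 chords per bar.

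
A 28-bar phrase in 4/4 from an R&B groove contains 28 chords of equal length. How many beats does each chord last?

28 bars × 4 beats/bar = 112 beats total.
112 beats ÷ 28 chords = 4 beats per chord.
(That is a whole note.)

4 beats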